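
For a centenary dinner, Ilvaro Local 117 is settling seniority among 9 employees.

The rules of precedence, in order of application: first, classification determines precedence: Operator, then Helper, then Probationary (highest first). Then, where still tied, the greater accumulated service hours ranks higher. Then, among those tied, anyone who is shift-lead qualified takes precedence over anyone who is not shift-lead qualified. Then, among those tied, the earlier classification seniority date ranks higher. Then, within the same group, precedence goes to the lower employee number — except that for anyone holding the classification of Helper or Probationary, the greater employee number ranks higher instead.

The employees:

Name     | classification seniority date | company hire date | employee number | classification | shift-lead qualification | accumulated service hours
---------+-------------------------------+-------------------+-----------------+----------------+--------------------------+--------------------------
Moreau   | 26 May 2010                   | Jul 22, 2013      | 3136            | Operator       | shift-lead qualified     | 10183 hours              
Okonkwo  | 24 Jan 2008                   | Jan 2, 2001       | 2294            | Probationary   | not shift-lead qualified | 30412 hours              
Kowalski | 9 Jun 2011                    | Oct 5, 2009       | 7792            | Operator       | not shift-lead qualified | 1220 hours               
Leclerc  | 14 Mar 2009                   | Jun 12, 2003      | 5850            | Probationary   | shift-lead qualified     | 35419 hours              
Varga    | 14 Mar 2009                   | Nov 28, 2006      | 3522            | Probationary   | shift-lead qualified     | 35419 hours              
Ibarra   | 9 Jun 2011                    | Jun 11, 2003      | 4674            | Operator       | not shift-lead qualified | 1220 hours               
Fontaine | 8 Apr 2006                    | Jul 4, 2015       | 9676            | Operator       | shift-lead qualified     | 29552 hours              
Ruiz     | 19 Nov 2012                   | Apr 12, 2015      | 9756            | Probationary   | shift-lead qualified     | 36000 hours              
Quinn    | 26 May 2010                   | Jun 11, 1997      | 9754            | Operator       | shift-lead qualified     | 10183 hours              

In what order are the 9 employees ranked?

By classification: Fontaine, Moreau, Quinn, Ibarra and Kowalski (Operator); then Ruiz, Leclerc, Varga and Okonkwo (Probationary).
Among Fontaine, Moreau, Quinn, Ibarra and Kowalski, by accumulated service hours (higher first): Fontaine (29552 hours) before Moreau and Quinn (10183 hours) before Ibarra and Kowalski (1220 hours).
Moreau and Quinn are each shift-lead qualified, so the next rule applies.
Moreau and Quinn both have classification seniority date 26 May 2010, so the next rule applies.
Among Moreau and Quinn, by employee number (lower first): Moreau (3136) before Quinn (9754).
Ibarra and Kowalski are each not shift-lead qualified, so the next rule applies.
Ibarra and Kowalski both have classification seniority date 9 Jun 2011, so the next rule applies.
Among Ibarra and Kowalski, by employee number (lower first): Ibarra (4674) before Kowalski (7792).
Among Ruiz, Leclerc, Varga and Okonkwo, by accumulated service hours (higher first): Ruiz (36000 hours) before Leclerc and Varga (35419 hours) before Okonkwo (30412 hours).
Leclerc and Varga are each shift-lead qualified, so the next rule applies.
Leclerc and Varga both have classification seniority date 14 Mar 2009, so the next rule applies.
Among Leclerc and Varga, by employee number (higher first) (reversed rule for this group): Leclerc (5850) before Varga (3522).
Full order: Fontaine, Moreau, Quinn, Ibarra, Kowalski, Ruiz, Leclerc, Varga, Okonkwo.

Fontaine, Moreau, Quinn, Ibarra, Kowalski, Ruiz, Leclerc, Varga, Okonkwo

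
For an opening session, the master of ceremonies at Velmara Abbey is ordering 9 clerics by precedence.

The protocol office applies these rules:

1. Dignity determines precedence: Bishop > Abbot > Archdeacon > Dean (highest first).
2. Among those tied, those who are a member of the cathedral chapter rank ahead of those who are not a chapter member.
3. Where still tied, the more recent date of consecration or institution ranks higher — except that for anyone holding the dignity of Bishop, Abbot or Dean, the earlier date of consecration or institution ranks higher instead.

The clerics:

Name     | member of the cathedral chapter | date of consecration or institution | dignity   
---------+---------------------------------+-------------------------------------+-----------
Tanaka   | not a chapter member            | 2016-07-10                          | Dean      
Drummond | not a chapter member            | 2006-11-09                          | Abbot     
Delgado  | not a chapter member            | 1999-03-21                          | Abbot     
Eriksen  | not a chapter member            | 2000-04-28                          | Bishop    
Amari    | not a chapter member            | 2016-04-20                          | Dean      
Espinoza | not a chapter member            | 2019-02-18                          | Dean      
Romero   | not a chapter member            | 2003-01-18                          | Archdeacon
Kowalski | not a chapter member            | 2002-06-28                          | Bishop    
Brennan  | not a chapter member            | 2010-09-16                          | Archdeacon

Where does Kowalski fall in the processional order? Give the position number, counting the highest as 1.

2

By dignity: Eriksen and Kowalski (Bishop); then Delgado and Drummond (Abbot); then Brennan and Romero (Archdeacon); then Amari, Tanaka and Espinoza (Dean).
Eriksen and Kowalski are each not a chapter member, so the next rule applies.
Among Eriksen and Kowalski, by date of consecration or institution (earlier first) (reversed rule for this group): Eriksen (2000-04-28) before Kowalski (2002-06-28).
Delgado and Drummond are each not a chapter member, so the next rule applies.
Among Delgado and Drummond, by date of consecration or institution (earlier first) (reversed rule for this group): Delgado (1999-03-21) before Drummond (2006-11-09).
Brennan and Romero are each not a chapter member, so the next rule applies.
Among Brennan and Romero, by date of consecration or institution (later first): Brennan (2010-09-16) before Romero (2003-01-18).
Amari, Tanaka and Espinoza are each not a chapter member, so the next rule applies.
Among Amari, Tanaka and Espinoza, by date of consecration or institution (earlier first) (reversed rule for this group): Amari (2016-04-20) before Tanaka (2016-07-10) before Espinoza (2019-02-18).
Order: Eriksen, Kowalski, Delgado, Drummond, Brennan, Romero, Amari, Tanaka, Espinoza. So position 2.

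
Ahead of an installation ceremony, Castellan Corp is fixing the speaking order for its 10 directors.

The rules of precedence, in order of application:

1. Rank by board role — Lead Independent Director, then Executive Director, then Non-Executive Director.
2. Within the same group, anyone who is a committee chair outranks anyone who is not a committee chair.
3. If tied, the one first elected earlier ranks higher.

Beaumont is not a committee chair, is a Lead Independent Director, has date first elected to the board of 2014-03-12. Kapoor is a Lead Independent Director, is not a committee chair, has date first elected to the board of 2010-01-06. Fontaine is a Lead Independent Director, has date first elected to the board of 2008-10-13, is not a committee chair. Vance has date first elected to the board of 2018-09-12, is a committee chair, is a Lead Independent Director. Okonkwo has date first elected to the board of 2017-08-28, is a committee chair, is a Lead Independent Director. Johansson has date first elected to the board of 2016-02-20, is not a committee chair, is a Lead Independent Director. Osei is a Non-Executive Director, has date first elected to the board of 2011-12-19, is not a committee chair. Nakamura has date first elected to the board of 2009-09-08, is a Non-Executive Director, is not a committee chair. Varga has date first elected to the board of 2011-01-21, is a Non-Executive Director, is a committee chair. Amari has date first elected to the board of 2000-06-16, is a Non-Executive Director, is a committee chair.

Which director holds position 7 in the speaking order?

Amari

By board role: Okonkwo, Vance, Fontaine, Kapoor, Beaumont and Johansson (Lead Independent Director); then Amari, Varga, Nakamura and Osei (Non-Executive Director).
Among Okonkwo, Vance, Fontaine, Kapoor, Beaumont and Johansson, a committee chair before not a committee chair: Okonkwo and Vance (a committee chair) before Fontaine, Kapoor, Beaumont and Johansson (not a committee chair).
Among Okonkwo and Vance, by date first elected to the board (earlier first): Okonkwo (2017-08-28) before Vance (2018-09-12).
Among Fontaine, Kapoor, Beaumont and Johansson, by date first elected to the board (earlier first): Fontaine (2008-10-13) before Kapoor (2010-01-06) before Beaumont (2014-03-12) before Johansson (2016-02-20).
Among Amari, Varga, Nakamura and Osei, a committee chair before not a committee chair: Amari and Varga (a committee chair) before Nakamura and Osei (not a committee chair).
Among Amari and Varga, by date first elected to the board (earlier first): Amari (2000-06-16) before Varga (2011-01-21).
Among Nakamura and Osei, by date first elected to the board (earlier first): Nakamura (2009-09-08) before Osei (2011-12-19).
Order: Okonkwo, Vance, Fontaine, Kapoor, Beaumont, Johansson, Amari, Varga, Nakamura, Osei.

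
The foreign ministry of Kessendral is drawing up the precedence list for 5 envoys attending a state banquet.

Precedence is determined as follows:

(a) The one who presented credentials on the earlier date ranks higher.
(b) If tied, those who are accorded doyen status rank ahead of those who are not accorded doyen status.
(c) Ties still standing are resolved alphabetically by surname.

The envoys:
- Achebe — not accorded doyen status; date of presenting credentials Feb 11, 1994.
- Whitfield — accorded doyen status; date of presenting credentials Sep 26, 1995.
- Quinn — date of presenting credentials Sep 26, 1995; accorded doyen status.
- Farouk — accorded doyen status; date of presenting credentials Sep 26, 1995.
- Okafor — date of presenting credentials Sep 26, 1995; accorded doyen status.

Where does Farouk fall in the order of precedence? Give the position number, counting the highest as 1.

2

By date of presenting credentials (earlier first): Achebe (Feb 11, 1994); then Farouk, Okafor, Quinn and Whitfield (each Sep 26, 1995).
Farouk, Okafor, Quinn and Whitfield are each accorded doyen status, so the next rule applies.
Among Farouk, Okafor, Quinn and Whitfield, alphabetically by surname: Farouk before Okafor before Quinn before Whitfield.
Order: Achebe, Farouk, Okafor, Quinn, Whitfield. So position 2.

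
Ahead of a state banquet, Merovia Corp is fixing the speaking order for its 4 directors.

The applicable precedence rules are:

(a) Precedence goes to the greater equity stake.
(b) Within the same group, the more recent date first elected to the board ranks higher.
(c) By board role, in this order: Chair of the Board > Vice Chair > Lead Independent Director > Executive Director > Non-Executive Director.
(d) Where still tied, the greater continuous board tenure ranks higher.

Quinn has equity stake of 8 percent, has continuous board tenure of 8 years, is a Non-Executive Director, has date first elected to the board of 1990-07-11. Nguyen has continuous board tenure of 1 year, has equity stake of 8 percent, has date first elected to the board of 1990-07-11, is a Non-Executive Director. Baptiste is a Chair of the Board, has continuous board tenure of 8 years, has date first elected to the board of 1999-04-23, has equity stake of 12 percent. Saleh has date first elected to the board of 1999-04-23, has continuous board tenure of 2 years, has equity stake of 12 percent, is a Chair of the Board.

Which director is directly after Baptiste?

Saleh

By equity stake (higher first): Baptiste and Saleh (both 12 percent); then Quinn and Nguyen (both 8 percent).
Baptiste and Saleh both have date first elected to the board 1999-04-23, so the next rule applies.
Baptiste and Saleh are each Chair of the Board, so the next rule applies.
Among Baptiste and Saleh, by continuous board tenure (higher first): Baptiste (8 years) before Saleh (2 years).
Quinn and Nguyen both have date first elected to the board 1990-07-11, so the next rule applies.
Quinn and Nguyen are each Non-Executive Director, so the next rule applies.
Among Quinn and Nguyen, by continuous board tenure (higher first): Quinn (8 years) before Nguyen (1 year).
Order: Baptiste, Saleh, Quinn, Nguyen.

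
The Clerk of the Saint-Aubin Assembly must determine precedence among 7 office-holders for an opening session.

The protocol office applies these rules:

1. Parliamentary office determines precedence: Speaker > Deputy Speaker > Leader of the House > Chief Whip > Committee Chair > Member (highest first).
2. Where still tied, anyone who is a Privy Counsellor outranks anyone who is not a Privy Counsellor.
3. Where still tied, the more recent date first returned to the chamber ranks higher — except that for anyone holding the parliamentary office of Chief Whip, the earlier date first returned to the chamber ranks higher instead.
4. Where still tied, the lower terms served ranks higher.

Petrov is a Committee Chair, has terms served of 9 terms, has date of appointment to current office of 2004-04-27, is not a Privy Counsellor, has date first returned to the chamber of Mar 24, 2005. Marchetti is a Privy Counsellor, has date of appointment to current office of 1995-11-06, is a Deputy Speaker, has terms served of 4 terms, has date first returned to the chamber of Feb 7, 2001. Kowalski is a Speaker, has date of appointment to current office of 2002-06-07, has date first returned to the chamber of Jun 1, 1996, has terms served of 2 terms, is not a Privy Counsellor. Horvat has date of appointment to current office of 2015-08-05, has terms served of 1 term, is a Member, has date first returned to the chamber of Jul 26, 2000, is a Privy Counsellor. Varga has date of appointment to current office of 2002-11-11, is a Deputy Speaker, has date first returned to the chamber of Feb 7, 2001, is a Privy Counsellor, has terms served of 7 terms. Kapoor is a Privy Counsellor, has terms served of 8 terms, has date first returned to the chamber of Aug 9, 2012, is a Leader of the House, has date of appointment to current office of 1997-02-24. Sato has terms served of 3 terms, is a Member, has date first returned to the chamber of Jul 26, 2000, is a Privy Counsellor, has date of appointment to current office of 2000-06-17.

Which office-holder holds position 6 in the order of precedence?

By parliamentary office: Kowalski (Speaker); then Marchetti and Varga (Deputy Speaker); then Kapoor (Leader of the House); then Petrov (Committee Chair); then Horvat and Sato (Member).
Marchetti and Varga are each a Privy Counsellor, so the next rule applies.
Marchetti and Varga both have date first returned to the chamber Feb 7, 2001, so the next rule applies.
Among Marchetti and Varga, by terms served (lower first): Marchetti (4 terms) before Varga (7 terms).
Horvat and Sato are each a Privy Counsellor, so the next rule applies.
Horvat and Sato both have date first returned to the chamber Jul 26, 2000, so the next rule applies.
Among Horvat and Sato, by terms served (lower first): Horvat (1 term) before Sato (3 terms).
Order: Kowalski, Marchetti, Varga, Kapoor, Petrov, Horvat, Sato.

Horvat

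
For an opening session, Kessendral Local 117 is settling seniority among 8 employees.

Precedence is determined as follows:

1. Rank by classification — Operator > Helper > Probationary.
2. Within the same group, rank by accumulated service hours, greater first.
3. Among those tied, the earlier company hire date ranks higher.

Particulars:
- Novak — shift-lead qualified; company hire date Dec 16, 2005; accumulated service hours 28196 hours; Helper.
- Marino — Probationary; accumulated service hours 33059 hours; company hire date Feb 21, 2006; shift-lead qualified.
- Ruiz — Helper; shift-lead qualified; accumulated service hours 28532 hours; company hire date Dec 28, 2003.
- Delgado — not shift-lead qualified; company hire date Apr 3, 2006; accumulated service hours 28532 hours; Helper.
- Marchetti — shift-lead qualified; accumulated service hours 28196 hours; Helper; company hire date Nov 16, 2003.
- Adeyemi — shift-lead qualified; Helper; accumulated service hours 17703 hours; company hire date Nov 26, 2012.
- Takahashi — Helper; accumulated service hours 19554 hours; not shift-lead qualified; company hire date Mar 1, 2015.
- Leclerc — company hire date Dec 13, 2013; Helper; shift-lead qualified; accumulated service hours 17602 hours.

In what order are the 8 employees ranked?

By classification: Ruiz, Delgado, Marchetti, Novak, Takahashi, Adeyemi and Leclerc (Helper); then Marino (Probationary).
Among Ruiz, Delgado, Marchetti, Novak, Takahashi, Adeyemi and Leclerc, by accumulated service hours (higher first): Ruiz and Delgado (28532 hours) before Marchetti and Novak (28196 hours) before Takahashi (19554 hours) before Adeyemi (17703 hours) before Leclerc (17602 hours).
Among Ruiz and Delgado, by company hire date (earlier first): Ruiz (Dec 28, 2003) before Delgado (Apr 3, 2006).
Among Marchetti and Novak, by company hire date (earlier first): Marchetti (Nov 16, 2003) before Novak (Dec 16, 2005).
Full order: Ruiz, Delgado, Marchetti, Novak, Takahashi, Adeyemi, Leclerc, Marino.

Ruiz, Delgado, Marchetti, Novak, Takahashi, Adeyemi, Leclerc, Marino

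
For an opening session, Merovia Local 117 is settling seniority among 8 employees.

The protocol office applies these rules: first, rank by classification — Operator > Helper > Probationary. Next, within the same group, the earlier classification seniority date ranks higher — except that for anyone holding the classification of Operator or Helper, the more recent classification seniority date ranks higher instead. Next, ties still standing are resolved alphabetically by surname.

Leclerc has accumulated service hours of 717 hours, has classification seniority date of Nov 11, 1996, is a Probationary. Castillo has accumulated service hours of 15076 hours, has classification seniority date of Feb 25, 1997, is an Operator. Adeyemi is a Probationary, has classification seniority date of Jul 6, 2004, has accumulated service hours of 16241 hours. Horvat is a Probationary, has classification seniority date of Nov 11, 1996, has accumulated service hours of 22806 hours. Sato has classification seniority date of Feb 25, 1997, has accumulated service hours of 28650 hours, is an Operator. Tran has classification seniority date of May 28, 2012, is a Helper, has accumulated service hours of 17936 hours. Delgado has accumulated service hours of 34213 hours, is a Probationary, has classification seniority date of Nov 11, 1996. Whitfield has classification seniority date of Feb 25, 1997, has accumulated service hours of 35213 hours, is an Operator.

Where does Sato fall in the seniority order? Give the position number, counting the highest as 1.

2

By classification: Castillo, Sato and Whitfield (Operator); then Tran (Helper); then Delgado, Horvat, Leclerc and Adeyemi (Probationary).
Castillo, Sato and Whitfield all have classification seniority date Feb 25, 1997, so the next rule applies.
Among Castillo, Sato and Whitfield, alphabetically by surname: Castillo before Sato before Whitfield.
Among Delgado, Horvat, Leclerc and Adeyemi, by classification seniority date (earlier first): Delgado, Horvat and Leclerc (Nov 11, 1996) before Adeyemi (Jul 6, 2004).
Among Delgado, Horvat and Leclerc, alphabetically by surname: Delgado before Horvat before Leclerc.
Order: Castillo, Sato, Whitfield, Tran, Delgado, Horvat, Leclerc, Adeyemi. So position 2.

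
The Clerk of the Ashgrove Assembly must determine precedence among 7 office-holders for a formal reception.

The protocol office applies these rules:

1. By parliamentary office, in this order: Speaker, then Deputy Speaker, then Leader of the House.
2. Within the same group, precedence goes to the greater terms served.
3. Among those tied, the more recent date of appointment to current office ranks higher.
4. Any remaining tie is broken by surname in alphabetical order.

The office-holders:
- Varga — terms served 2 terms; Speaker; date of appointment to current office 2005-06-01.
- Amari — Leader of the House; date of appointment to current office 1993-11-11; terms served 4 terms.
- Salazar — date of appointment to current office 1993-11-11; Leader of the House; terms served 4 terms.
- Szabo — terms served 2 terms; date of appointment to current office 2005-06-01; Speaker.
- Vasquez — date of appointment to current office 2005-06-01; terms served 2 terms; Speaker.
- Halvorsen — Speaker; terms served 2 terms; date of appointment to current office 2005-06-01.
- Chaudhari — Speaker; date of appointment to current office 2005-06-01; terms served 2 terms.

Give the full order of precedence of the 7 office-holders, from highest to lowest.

By parliamentary office: Chaudhari, Halvorsen, Szabo, Varga and Vasquez (Speaker); then Amari and Salazar (Leader of the House).
Chaudhari, Halvorsen, Szabo, Varga and Vasquez all have terms served 2 terms, so the next rule applies.
Chaudhari, Halvorsen, Szabo, Varga and Vasquez all have date of appointment to current office 2005-06-01, so the next rule applies.
Among Chaudhari, Halvorsen, Szabo, Varga and Vasquez, alphabetically by surname: Chaudhari before Halvorsen before Szabo before Varga before Vasquez.
Amari and Salazar both have terms served 4 terms, so the next rule applies.
Amari and Salazar both have date of appointment to current office 1993-11-11, so the next rule applies.
Among Amari and Salazar, alphabetically by surname: Amari before Salazar.
Full order: Chaudhari, Halvorsen, Szabo, Varga, Vasquez, Amari, Salazar.

Chaudhari, Halvorsen, Szabo, Varga, Vasquez, Amari, Salazar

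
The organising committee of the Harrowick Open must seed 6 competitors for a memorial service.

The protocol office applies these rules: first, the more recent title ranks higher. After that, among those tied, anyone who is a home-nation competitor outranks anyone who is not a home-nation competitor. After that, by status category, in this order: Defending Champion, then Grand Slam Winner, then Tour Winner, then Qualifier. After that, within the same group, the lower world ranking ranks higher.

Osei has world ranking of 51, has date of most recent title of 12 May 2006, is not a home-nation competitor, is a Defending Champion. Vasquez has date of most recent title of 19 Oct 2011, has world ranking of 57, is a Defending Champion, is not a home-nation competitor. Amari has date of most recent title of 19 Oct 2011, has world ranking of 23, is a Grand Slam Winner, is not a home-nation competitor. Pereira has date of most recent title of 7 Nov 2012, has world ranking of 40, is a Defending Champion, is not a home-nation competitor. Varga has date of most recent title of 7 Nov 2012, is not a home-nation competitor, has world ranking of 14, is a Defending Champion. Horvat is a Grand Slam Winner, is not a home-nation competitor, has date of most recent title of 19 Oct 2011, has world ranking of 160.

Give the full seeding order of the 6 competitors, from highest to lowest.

By date of most recent title (later first): Varga and Pereira (both 7 Nov 2012); then Vasquez, Amari and Horvat (each 19 Oct 2011); then Osei (12 May 2006).
Varga and Pereira are each not a home-nation competitor, so the next rule applies.
Varga and Pereira are each Defending Champion, so the next rule applies.
Among Varga and Pereira, by world ranking (lower first): Varga (14) before Pereira (40).
Vasquez, Amari and Horvat are each not a home-nation competitor, so the next rule applies.
Among Vasquez, Amari and Horvat, by status category: Vasquez (Defending Champion) before Amari and Horvat (Grand Slam Winner).
Among Amari and Horvat, by world ranking (lower first): Amari (23) before Horvat (160).
Full order: Varga, Pereira, Vasquez, Amari, Horvat, Osei.

Varga, Pereira, Vasquez, Amari, Horvat, Osei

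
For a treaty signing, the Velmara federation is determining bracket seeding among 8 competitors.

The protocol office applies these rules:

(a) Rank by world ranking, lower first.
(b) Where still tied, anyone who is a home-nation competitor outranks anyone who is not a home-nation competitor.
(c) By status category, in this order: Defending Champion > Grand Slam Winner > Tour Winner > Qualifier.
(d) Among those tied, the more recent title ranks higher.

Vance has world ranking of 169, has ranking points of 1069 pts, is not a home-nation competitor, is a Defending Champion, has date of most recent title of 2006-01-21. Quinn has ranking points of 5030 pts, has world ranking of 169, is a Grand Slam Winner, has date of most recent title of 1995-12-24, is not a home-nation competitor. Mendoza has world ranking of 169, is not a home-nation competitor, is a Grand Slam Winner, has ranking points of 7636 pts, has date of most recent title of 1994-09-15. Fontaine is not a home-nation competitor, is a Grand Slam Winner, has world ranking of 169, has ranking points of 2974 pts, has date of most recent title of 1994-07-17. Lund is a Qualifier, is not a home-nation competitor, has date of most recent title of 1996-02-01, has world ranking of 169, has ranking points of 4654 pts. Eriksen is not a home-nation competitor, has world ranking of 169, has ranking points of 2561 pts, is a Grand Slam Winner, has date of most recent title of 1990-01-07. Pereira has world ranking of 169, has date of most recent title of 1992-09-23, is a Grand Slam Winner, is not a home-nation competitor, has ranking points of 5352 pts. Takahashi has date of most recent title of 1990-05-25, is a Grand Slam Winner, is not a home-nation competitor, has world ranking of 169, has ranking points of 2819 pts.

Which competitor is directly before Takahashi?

By world ranking (lower first): Vance, Quinn, Mendoza, Fontaine, Pereira, Takahashi, Eriksen and Lund (each 169).
Vance, Quinn, Mendoza, Fontaine, Pereira, Takahashi, Eriksen and Lund are each not a home-nation competitor, so the next rule applies.
Among Vance, Quinn, Mendoza, Fontaine, Pereira, Takahashi, Eriksen and Lund, by status category: Vance (Defending Champion) before Quinn, Mendoza, Fontaine, Pereira, Takahashi and Eriksen (Grand Slam Winner) before Lund (Qualifier).
Among Quinn, Mendoza, Fontaine, Pereira, Takahashi and Eriksen, by date of most recent title (later first): Quinn (1995-12-24) before Mendoza (1994-09-15) before Fontaine (1994-07-17) before Pereira (1992-09-23) before Takahashi (1990-05-25) before Eriksen (1990-01-07).
Order: Vance, Quinn, Mendoza, Fontaine, Pereira, Takahashi, Eriksen, Lund.

Pereira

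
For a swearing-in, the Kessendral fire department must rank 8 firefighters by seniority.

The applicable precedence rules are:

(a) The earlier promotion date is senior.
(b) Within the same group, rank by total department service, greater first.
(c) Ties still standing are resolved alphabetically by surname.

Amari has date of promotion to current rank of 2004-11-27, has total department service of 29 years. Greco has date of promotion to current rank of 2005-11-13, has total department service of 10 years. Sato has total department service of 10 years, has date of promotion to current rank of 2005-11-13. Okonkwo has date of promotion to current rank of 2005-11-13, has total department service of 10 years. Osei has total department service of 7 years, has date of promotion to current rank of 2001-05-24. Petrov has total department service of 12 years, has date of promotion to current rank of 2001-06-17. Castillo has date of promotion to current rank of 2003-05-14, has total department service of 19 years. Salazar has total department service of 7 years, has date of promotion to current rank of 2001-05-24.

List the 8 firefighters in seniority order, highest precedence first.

Osei, Salazar, Petrov, Castillo, Amari, Greco, Okonkwo, Sato

By date of promotion to current rank (earlier first): Osei and Salazar (both 2001-05-24); then Petrov (2001-06-17); then Castillo (2003-05-14); then Amari (2004-11-27); then Greco, Okonkwo and Sato (each 2005-11-13).
Osei and Salazar both have total department service 7 years, so the next rule applies.
Among Osei and Salazar, alphabetically by surname: Osei before Salazar.
Greco, Okonkwo and Sato all have total department service 10 years, so the next rule applies.
Among Greco, Okonkwo and Sato, alphabetically by surname: Greco before Okonkwo before Sato.
Full order: Osei, Salazar, Petrov, Castillo, Amari, Greco, Okonkwo, Sato.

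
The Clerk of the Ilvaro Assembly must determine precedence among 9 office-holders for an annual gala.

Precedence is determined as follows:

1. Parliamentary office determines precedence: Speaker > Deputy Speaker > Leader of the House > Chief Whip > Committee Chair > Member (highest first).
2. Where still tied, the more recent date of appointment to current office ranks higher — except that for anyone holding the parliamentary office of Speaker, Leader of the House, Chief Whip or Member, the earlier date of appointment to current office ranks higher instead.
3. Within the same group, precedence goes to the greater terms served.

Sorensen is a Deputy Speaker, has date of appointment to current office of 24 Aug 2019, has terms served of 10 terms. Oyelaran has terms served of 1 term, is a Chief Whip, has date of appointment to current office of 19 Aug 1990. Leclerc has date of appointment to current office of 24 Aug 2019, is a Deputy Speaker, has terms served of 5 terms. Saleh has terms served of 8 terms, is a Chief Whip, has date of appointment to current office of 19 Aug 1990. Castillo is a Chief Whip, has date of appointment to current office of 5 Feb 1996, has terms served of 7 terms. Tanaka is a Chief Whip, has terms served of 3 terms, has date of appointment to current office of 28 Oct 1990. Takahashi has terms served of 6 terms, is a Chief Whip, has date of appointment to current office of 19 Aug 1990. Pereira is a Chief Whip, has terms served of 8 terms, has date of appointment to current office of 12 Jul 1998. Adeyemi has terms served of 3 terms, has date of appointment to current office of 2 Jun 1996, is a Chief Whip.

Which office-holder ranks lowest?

By parliamentary office: Sorensen and Leclerc (Deputy Speaker); then Saleh, Takahashi, Oyelaran, Tanaka, Castillo, Adeyemi and Pereira (Chief Whip).
Sorensen and Leclerc both have date of appointment to current office 24 Aug 2019, so the next rule applies.
Among Sorensen and Leclerc, by terms served (higher first): Sorensen (10 terms) before Leclerc (5 terms).
Among Saleh, Takahashi, Oyelaran, Tanaka, Castillo, Adeyemi and Pereira, by date of appointment to current office (earlier first) (reversed rule for this group): Saleh, Takahashi and Oyelaran (19 Aug 1990) before Tanaka (28 Oct 1990) before Castillo (5 Feb 1996) before Adeyemi (2 Jun 1996) before Pereira (12 Jul 1998).
Among Saleh, Takahashi and Oyelaran, by terms served (higher first): Saleh (8 terms) before Takahashi (6 terms) before Oyelaran (1 term).
Order: Sorensen, Leclerc, Saleh, Takahashi, Oyelaran, Tanaka, Castillo, Adeyemi, Pereira.

Pereira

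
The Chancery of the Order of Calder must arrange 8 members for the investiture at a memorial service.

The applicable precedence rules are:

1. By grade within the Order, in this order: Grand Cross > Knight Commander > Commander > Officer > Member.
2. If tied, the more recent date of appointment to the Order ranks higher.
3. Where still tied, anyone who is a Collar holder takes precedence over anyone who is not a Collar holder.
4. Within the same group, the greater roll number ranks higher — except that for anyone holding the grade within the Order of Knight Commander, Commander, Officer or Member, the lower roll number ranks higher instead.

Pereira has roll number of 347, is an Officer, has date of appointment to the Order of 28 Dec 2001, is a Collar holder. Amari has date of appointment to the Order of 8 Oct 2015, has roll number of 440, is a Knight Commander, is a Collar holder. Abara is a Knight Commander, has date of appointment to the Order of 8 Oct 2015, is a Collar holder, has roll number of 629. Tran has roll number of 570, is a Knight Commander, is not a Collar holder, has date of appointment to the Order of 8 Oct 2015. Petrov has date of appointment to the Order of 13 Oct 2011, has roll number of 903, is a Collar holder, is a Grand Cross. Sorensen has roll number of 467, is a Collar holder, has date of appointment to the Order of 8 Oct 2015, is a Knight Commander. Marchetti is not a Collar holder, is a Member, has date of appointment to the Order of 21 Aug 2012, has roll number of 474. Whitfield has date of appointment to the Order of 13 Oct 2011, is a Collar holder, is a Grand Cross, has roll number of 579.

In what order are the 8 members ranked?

By grade within the Order: Petrov and Whitfield (Grand Cross); then Amari, Sorensen, Abara and Tran (Knight Commander); then Pereira (Officer); then Marchetti (Member).
Petrov and Whitfield both have date of appointment to the Order 13 Oct 2011, so the next rule applies.
Petrov and Whitfield are each a Collar holder, so the next rule applies.
Among Petrov and Whitfield, by roll number (higher first): Petrov (903) before Whitfield (579).
Amari, Sorensen, Abara and Tran all have date of appointment to the Order 8 Oct 2015, so the next rule applies.
Among Amari, Sorensen, Abara and Tran, a Collar holder before not a Collar holder: Amari, Sorensen and Abara (a Collar holder) before Tran (not a Collar holder).
Among Amari, Sorensen and Abara, by roll number (lower first) (reversed rule for this group): Amari (440) before Sorensen (467) before Abara (629).
Full order: Petrov, Whitfield, Amari, Sorensen, Abara, Tran, Pereira, Marchetti.

Petrov, Whitfield, Amari, Sorensen, Abara, Tran, Pereira, Marchetti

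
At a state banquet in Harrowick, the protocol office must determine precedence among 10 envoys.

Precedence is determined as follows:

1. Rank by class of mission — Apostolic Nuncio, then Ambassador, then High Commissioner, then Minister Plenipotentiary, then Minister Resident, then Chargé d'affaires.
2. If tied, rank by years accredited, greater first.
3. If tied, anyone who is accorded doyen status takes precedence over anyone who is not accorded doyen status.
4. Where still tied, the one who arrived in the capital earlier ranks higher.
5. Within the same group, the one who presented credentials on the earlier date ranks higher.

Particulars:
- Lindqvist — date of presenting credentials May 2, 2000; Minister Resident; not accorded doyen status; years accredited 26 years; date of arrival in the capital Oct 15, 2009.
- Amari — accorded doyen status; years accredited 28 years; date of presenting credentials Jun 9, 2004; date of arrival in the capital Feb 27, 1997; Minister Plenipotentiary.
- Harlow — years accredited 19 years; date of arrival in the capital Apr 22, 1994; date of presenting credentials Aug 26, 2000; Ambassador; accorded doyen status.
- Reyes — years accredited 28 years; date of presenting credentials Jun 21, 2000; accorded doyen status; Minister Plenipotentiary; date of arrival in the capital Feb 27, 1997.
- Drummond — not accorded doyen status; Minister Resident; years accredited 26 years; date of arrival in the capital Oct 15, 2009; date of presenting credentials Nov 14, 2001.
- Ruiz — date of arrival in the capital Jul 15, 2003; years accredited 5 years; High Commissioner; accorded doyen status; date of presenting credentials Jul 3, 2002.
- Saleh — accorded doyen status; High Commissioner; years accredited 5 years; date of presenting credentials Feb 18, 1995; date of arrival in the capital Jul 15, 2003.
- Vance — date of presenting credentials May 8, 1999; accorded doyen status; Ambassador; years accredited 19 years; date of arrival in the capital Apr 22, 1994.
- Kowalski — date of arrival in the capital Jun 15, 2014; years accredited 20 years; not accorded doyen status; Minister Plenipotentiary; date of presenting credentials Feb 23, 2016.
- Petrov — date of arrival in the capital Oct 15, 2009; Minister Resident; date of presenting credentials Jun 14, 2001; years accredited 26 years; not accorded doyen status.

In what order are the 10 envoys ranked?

By class of mission: Vance and Harlow (Ambassador); then Saleh and Ruiz (High Commissioner); then Reyes, Amari and Kowalski (Minister Plenipotentiary); then Lindqvist, Petrov and Drummond (Minister Resident).
Vance and Harlow both have years accredited 19 years, so the next rule applies.
Vance and Harlow are each accorded doyen status, so the next rule applies.
Vance and Harlow both have date of arrival in the capital Apr 22, 1994, so the next rule applies.
Among Vance and Harlow, by date of presenting credentials (earlier first): Vance (May 8, 1999) before Harlow (Aug 26, 2000).
Saleh and Ruiz both have years accredited 5 years, so the next rule applies.
Saleh and Ruiz are each accorded doyen status, so the next rule applies.
Saleh and Ruiz both have date of arrival in the capital Jul 15, 2003, so the next rule applies.
Among Saleh and Ruiz, by date of presenting credentials (earlier first): Saleh (Feb 18, 1995) before Ruiz (Jul 3, 2002).
Among Reyes, Amari and Kowalski, by years accredited (higher first): Reyes and Amari (28 years) before Kowalski (20 years).
Reyes and Amari are each accorded doyen status, so the next rule applies.
Reyes and Amari both have date of arrival in the capital Feb 27, 1997, so the next rule applies.
Among Reyes and Amari, by date of presenting credentials (earlier first): Reyes (Jun 21, 2000) before Amari (Jun 9, 2004).
Lindqvist, Petrov and Drummond all have years accredited 26 years, so the next rule applies.
Lindqvist, Petrov and Drummond are each not accorded doyen status, so the next rule applies.
Lindqvist, Petrov and Drummond all have date of arrival in the capital Oct 15, 2009, so the next rule applies.
Among Lindqvist, Petrov and Drummond, by date of presenting credentials (earlier first): Lindqvist (May 2, 2000) before Petrov (Jun 14, 2001) before Drummond (Nov 14, 2001).
Full order: Vance, Harlow, Saleh, Ruiz, Reyes, Amari, Kowalski, Lindqvist, Petrov, Drummond.

Vance, Harlow, Saleh, Ruiz, Reyes, Amari, Kowalski, Lindqvist, Petrov, Drummond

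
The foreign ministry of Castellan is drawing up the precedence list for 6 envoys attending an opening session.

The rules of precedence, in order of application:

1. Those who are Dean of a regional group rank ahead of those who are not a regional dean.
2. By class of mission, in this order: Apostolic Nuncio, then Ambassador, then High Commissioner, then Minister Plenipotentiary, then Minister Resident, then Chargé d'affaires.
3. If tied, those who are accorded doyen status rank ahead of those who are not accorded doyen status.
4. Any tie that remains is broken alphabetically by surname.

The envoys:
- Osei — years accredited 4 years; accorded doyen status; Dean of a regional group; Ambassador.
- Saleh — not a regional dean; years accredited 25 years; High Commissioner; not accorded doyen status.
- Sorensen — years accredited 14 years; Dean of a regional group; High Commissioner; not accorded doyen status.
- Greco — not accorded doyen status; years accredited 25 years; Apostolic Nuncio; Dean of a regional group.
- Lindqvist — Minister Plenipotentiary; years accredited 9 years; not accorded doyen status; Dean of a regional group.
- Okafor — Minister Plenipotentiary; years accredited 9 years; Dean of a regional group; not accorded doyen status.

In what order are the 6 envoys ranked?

By the first rule: Greco, Osei, Sorensen, Lindqvist and Okafor (each Dean of a regional group); then Saleh (not a regional dean).
Among Greco, Osei, Sorensen, Lindqvist and Okafor, by class of mission: Greco (Apostolic Nuncio) before Osei (Ambassador) before Sorensen (High Commissioner) before Lindqvist and Okafor (Minister Plenipotentiary).
Lindqvist and Okafor are each not accorded doyen status, so the next rule applies.
Among Lindqvist and Okafor, alphabetically by surname: Lindqvist before Okafor.
Full order: Greco, Osei, Sorensen, Lindqvist, Okafor, Saleh.

Greco, Osei, Sorensen, Lindqvist, Okafor, Saleh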